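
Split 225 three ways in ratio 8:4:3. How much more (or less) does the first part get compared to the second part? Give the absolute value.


Total parts = 8 + 4 + 3 = 15
Value per part = 225 / 15 = 15
Shares: 8*15=120, 4*15=60, 3*15=45
First share = 120, second share = 60
Difference = |120 - 60| = 60

60


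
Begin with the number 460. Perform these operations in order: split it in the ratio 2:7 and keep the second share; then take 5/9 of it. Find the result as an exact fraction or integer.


Start with 460.
Step 1: Split 2:7, second share = 460 * 7/9 = 3220/9
Step 2: Take 5/9: 3220/9 * 5/9 = 16100/81
Final result = 16100/81

16100/81


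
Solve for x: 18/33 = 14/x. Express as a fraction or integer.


Setting up: 18/33 = 14/x
Cross multiply: 18 * x = 33 * 14
18x = 462
x = 462/18
x = 77/3

77/3


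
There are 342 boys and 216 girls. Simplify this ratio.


Find GCD(342, 216)
GCD = 18
Divide both by 18: 342/18 = 19, 216/18 = 12
Simplified ratio = 19:12

19:12


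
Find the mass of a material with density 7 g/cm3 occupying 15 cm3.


Using mass = density * volume
Density = 7 g/cm3
Volume = 15 cm3
Mass = 7 * 15
= 105 g

105


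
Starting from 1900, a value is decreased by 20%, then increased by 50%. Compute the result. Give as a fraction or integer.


Start: 1900
Step 1: decrease by 20% => multiply by 80/100
  1900 * 80/100 = 1520
Step 2: increase by 50% => multiply by 150/100
  1520 * 150/100 = 2280
Final value = 2280

2280


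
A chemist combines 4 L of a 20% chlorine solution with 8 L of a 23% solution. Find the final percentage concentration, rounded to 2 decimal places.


Solute in mixture 1 = 20% of 4 L = 4*20/100 = 4/5 L
Solute in mixture 2 = 23% of 8 L = 8*23/100 = 46/25 L
Total solute = 4/5 + 46/25 = 66/25 L
Total volume = 4 + 8 = 12 L
Final concentration = 66/25/12 * 100 = 22.00%

22.00


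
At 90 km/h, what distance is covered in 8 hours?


Using distance = speed * time
Speed = 90 km/h
Time = 8 hours
Distance = 90 * 8
= 720 km

720


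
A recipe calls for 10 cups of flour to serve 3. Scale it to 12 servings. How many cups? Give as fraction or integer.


Original: 10 cups for 3 servings
Target servings = 12
Scaling factor = 12/3
New amount = 10 * 12/3
= 120/3
= 40 cups

40


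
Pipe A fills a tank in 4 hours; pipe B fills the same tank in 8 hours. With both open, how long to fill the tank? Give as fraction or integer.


Rate of A = 1/4 job per hour
Rate of B = 1/8 job per hour
Combined rate = 1/4 + 1/8
Find common denominator: (8 + 4)/(4*8) = 12/32
Combined rate = 3/8 job per hour
Time together = 1 / (3/8) = 8/3 hours

8/3


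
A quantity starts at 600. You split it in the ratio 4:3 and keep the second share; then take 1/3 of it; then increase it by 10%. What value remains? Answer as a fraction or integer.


Start with 600.
Step 1: Split 4:3, second share = 600 * 3/7 = 1800/7
Step 2: Take 1/3: 1800/7 * 1/3 = 600/7
Step 3: Increase by 10%: 600/7 * 110/100 = 660/7
Final result = 660/7

660/7


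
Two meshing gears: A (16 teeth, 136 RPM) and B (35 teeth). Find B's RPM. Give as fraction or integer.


Gear ratio: teeth_A * RPM_A = teeth_B * RPM_B
16 * 136 = 35 * RPM_B
2176 = 35 * RPM_B
RPM_B = 2176 / 35
RPM_B = 2176/35

2176/35


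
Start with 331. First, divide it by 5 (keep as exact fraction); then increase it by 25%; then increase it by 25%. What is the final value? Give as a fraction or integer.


Start with 331.
Step 1: Divide by 5: 331 / 5 = 331/5
Step 2: Increase by 25%: 331/5 * 125/100 = 331/4
Step 3: Increase by 25%: 331/4 * 125/100 = 1655/16
Final result = 1655/16

1655/16


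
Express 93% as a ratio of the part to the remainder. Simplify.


Part = 93%, Remainder = 7%
Ratio = 93:7
GCD(93, 7) = 1
Simplify: 93:7 = 93:7

93:7


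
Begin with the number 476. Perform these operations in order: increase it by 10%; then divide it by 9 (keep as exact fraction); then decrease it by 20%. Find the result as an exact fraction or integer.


Start with 476.
Step 1: Increase by 10%: 476 * 110/100 = 2618/5
Step 2: Divide by 9: 2618/5 / 9 = 2618/45
Step 3: Decrease by 20%: 2618/45 * 80/100 = 10472/225
Final result = 10472/225

10472/225


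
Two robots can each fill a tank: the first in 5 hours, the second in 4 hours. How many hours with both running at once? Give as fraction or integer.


Rate of A = 1/5 job per hour
Rate of B = 1/4 job per hour
Combined rate = 1/5 + 1/4
Find common denominator: (4 + 5)/(5*4) = 9/20
Combined rate = 9/20 job per hour
Time together = 1 / (9/20) = 20/9 hours

20/9


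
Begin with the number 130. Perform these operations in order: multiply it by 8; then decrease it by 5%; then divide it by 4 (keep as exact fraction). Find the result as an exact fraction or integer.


Start with 130.
Step 1: Multiply by 8: 130 * 8 = 1040
Step 2: Decrease by 5%: 1040 * 95/100 = 988
Step 3: Divide by 4: 988 / 4 = 247
Final result = 247

247


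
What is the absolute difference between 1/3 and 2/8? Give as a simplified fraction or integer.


Simplify: 1/3 = 1/3 and 2/8 = 1/4
Find common denominator: LCD = 12
Convert: 4/12 and 3/12
Difference = |4 - 3|/12 = 1/12
Simplified = 1/12

1/12


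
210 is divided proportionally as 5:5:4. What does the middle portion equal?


Ratio = 5:5:4
Total parts = 5 + 5 + 4 = 14
Value per part = 210 / 14 = 15
First share = 5 * 15 = 75
Middle share = 5 * 15 = 75
Third share = 4 * 15 = 60

75


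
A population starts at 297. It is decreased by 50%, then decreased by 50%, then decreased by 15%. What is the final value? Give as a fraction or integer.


Start: 297
Step 1: decrease by 50% => multiply by 50/100
  297 * 50/100 = 297/2
Step 2: decrease by 50% => multiply by 50/100
  297/2 * 50/100 = 297/4
Step 3: decrease by 15% => multiply by 85/100
  297/4 * 85/100 = 5049/80
Final value = 5049/80

5049/80


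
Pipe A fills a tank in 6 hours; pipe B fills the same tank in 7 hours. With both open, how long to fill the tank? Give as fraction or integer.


Rate of A = 1/6 job per hour
Rate of B = 1/7 job per hour
Combined rate = 1/6 + 1/7
Find common denominator: (7 + 6)/(6*7) = 13/42
Combined rate = 13/42 job per hour
Time together = 1 / (13/42) = 42/13 hours

42/13


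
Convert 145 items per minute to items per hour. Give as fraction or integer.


Converting from per minute to per hour
Rate = 145 items per minute
Multiply by 60: 145 * 60
= 8700 items per hour

8700


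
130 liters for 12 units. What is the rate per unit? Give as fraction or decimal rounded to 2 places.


Total liters = 130
Number of units = 12
Unit rate = 130 / 12
= 10.83 liters per unit

10.83


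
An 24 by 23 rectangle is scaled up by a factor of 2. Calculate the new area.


Original dimensions: 24 x 23
Enlargement factor = 2
New width = 24 * 2 = 48
New height = 23 * 2 = 46
New area = 48 * 46 = 2208

2208


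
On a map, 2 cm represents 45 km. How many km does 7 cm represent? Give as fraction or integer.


Map scale: 2 cm = 45 km
Measured distance on map = 7 cm
Set up proportion: 7 * 45 / 2
= 315 / 2
= 315/2 km

315/2


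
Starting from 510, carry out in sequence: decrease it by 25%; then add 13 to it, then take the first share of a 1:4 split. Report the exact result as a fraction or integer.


Start with 510.
Step 1: Decrease by 25%: 510 * 75/100 = 765/2
Step 2: Add 13: 765/2+13=791/2; split 1:4 first = 791/2*1/5 = 791/10
Final result = 791/10

791/10


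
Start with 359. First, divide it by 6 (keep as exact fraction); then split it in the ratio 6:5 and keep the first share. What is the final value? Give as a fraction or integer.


Start with 359.
Step 1: Divide by 6: 359 / 6 = 359/6
Step 2: Split 6:5, first share = 359/6 * 6/11 = 359/11
Final result = 359/11

359/11


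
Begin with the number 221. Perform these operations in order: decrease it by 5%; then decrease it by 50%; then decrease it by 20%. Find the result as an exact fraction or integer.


Start with 221.
Step 1: Decrease by 5%: 221 * 95/100 = 4199/20
Step 2: Decrease by 50%: 4199/20 * 50/100 = 4199/40
Step 3: Decrease by 20%: 4199/40 * 80/100 = 4199/50
Final result = 4199/50

4199/50


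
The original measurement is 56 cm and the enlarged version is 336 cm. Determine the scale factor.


Original length = 56 cm
Scaled length = 336 cm
Scale factor = 336 / 56
= 6

6


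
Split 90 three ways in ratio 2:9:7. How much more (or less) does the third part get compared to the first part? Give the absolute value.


Total parts = 2 + 9 + 7 = 18
Value per part = 90 / 18 = 5
Shares: 2*5=10, 9*5=45, 7*5=35
Third share = 35, first share = 10
Difference = |35 - 10| = 25

25


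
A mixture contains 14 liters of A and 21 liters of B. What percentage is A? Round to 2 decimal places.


Volume of A = 14 L
Volume of B = 21 L
Total volume = 14 + 21 = 35 L
Percentage of A = (14/35) * 100
= 40.00%

40.00


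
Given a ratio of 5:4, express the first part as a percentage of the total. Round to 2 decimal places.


Total parts = 5 + 4 = 9
First part fraction = 5/9
Percentage = (5/9) * 100
= 0.555556 * 100
= 55.56%

55.56


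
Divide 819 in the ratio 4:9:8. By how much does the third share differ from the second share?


Total parts = 4 + 9 + 8 = 21
Value per part = 819 / 21 = 39
Shares: 4*39=156, 9*39=351, 8*39=312
Third share = 312, second share = 351
Difference = |312 - 351| = 39

39


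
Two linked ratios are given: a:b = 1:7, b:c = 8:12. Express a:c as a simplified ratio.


Given a:b = 1:7 and b:c = 8:12
Make b consistent. Multiply first ratio by 8: a:b = 8:56
Multiply second ratio by 7: b:c = 56:84
Now b = 56 in both, so a:b:c = 8:56:84
Therefore a:c = 8:84
Simplify by GCD: a:c = 2:21

2:21


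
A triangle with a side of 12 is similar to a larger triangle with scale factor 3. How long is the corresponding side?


Similar triangles have proportional sides
Scale factor = 3
Smaller side = 12
Corresponding larger side = 12 * 3
= 36

36


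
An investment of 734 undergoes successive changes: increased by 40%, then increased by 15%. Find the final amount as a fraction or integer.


Start: 734
Step 1: increase by 40% => multiply by 140/100
  734 * 140/100 = 5138/5
Step 2: increase by 15% => multiply by 115/100
  5138/5 * 115/100 = 59087/50
Final value = 59087/50

59087/50


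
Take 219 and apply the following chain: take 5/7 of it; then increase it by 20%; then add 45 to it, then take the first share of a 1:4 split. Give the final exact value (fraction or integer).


Start with 219.
Step 1: Take 5/7: 219 * 5/7 = 1095/7
Step 2: Increase by 20%: 1095/7 * 120/100 = 1314/7
Step 3: Add 45: 1314/7+45=1629/7; split 1:4 first = 1629/7*1/5 = 1629/35
Final result = 1629/35

1629/35


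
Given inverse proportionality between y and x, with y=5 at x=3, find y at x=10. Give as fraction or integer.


Inverse proportion: y = k/x
Find k: k = 3 * 5 = 15
Compute y at x=10: y = 15/10
y = 3/2

3/2


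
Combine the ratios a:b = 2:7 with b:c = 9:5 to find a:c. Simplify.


Given a:b = 2:7 and b:c = 9:5
Make b consistent. Multiply first ratio by 9: a:b = 18:63
Multiply second ratio by 7: b:c = 63:35
Now b = 63 in both, so a:b:c = 18:63:35
Therefore a:c = 18:35
Simplify by GCD: a:c = 18:35

18:35


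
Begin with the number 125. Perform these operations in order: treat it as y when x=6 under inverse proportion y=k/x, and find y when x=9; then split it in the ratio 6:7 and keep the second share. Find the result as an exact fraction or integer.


Start with 125.
Step 1: Inverse prop: k = (125)*6; new y = k/9 = 125*6/9 = 250/3
Step 2: Split 6:7, second share = 250/3 * 7/13 = 1750/39
Final result = 1750/39

1750/39


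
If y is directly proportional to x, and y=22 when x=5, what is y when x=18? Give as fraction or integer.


Direct proportion: y = kx
Find k: k = 22/5 = 22/5
Compute y at x=18: y = 22/5 * 18
y = 396/5

396/5


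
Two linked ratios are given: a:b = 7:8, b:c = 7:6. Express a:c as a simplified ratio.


Given a:b = 7:8 and b:c = 7:6
Make b consistent. Multiply first ratio by 7: a:b = 49:56
Multiply second ratio by 8: b:c = 56:48
Now b = 56 in both, so a:b:c = 49:56:48
Therefore a:c = 49:48
Simplify by GCD: a:c = 49:48

49:48


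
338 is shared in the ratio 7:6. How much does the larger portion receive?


Total parts = 7 + 6 = 13
Value per part = 338 / 13 = 26
First share = 7 * 26 = 182
Second share = 6 * 26 = 156
Larger share = 182

182


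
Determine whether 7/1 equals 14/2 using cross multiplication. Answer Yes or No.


Cross multiply to check 7/1 = 14/2
Left cross product: 7 * 2 = 14
Right cross product: 1 * 14 = 14
14 = 14
Equal, so proportions match => Yes

Yes


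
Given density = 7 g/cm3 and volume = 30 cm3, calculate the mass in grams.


Using mass = density * volume
Density = 7 g/cm3
Volume = 30 cm3
Mass = 7 * 30
= 210 g

210


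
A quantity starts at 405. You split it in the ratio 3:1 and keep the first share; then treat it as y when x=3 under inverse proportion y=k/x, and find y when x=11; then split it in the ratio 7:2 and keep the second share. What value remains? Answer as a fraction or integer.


Start with 405.
Step 1: Split 3:1, first share = 405 * 3/4 = 1215/4
Step 2: Inverse prop: k = (1215/4)*3; new y = k/11 = 1215/4*3/11 = 3645/44
Step 3: Split 7:2, second share = 3645/44 * 2/9 = 405/22
Final result = 405/22

405/22


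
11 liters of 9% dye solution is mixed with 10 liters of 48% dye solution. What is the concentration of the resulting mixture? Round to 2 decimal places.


Solute in mixture 1 = 9% of 11 L = 11*9/100 = 99/100 L
Solute in mixture 2 = 48% of 10 L = 10*48/100 = 24/5 L
Total solute = 99/100 + 24/5 = 579/100 L
Total volume = 11 + 10 = 21 L
Final concentration = 579/100/21 * 100 = 27.57%

27.57


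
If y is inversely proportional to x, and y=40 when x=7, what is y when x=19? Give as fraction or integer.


Inverse proportion: y = k/x
Find k: k = 7 * 40 = 280
Compute y at x=19: y = 280/19
y = 280/19

280/19


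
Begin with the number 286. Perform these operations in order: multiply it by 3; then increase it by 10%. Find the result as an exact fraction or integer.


Start with 286.
Step 1: Multiply by 3: 286 * 3 = 858
Step 2: Increase by 10%: 858 * 110/100 = 4719/5
Final result = 4719/5

4719/5


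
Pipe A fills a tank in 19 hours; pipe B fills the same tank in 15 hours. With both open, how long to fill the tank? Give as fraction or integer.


Rate of A = 1/19 job per hour
Rate of B = 1/15 job per hour
Combined rate = 1/19 + 1/15
Find common denominator: (15 + 19)/(19*15) = 34/285
Combined rate = 34/285 job per hour
Time together = 1 / (34/285) = 285/34 hours

285/34


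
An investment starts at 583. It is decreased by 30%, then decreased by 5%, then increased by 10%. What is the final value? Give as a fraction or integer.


Start: 583
Step 1: decrease by 30% => multiply by 70/100
  583 * 70/100 = 4081/10
Step 2: decrease by 5% => multiply by 95/100
  4081/10 * 95/100 = 77539/200
Step 3: increase by 10% => multiply by 110/100
  77539/200 * 110/100 = 852929/2000
Final value = 852929/2000

852929/2000


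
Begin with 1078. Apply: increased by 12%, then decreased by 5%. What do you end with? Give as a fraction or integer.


Start: 1078
Step 1: increase by 12% => multiply by 112/100
  1078 * 112/100 = 30184/25
Step 2: decrease by 5% => multiply by 95/100
  30184/25 * 95/100 = 143374/125
Final value = 143374/125

143374/125


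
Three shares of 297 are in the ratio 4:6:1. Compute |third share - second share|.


Total parts = 4 + 6 + 1 = 11
Value per part = 297 / 11 = 27
Shares: 4*27=108, 6*27=162, 1*27=27
Third share = 27, second share = 162
Difference = |27 - 162| = 135

135


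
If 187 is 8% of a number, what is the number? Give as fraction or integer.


Given: 187 is 8% of the whole
Set up: 187 = 8/100 * whole
whole = 187 * 100 / 8
whole = 18700 / 8
whole = 4675/2

4675/2


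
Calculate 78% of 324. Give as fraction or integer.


Compute 78% of 324
Convert percentage: 78% = 78/100
Multiply: 324 * 78/100
= 25272/100
= 6318/25

6318/25


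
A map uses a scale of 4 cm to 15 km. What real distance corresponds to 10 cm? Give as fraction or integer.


Map scale: 4 cm = 15 km
Measured distance on map = 10 cm
Set up proportion: 10 * 15 / 4
= 150 / 4
= 75/2 km

75/2


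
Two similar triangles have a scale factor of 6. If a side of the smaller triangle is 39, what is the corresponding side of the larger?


Similar triangles have proportional sides
Scale factor = 6
Smaller side = 39
Corresponding larger side = 39 * 6
= 234

234


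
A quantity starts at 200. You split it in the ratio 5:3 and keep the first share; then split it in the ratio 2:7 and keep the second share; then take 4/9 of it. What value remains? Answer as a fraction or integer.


Start with 200.
Step 1: Split 5:3, first share = 200 * 5/8 = 125
Step 2: Split 2:7, second share = 125 * 7/9 = 875/9
Step 3: Take 4/9: 875/9 * 4/9 = 3500/81
Final result = 3500/81

3500/81


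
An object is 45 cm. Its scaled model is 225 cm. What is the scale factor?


Original length = 45 cm
Scaled length = 225 cm
Scale factor = 225 / 45
= 5

5


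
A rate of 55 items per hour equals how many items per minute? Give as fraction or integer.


Converting from per hour to per minute
Rate = 55 items per hour
Divide by 60: 55/60
= 11/12 items per minute

11/12


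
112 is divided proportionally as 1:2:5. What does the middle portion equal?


Ratio = 1:2:5
Total parts = 1 + 2 + 5 = 8
Value per part = 112 / 8 = 14
First share = 1 * 14 = 14
Middle share = 2 * 14 = 28
Third share = 5 * 14 = 70

28


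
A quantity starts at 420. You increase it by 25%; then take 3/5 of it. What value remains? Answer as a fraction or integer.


Start with 420.
Step 1: Increase by 25%: 420 * 125/100 = 525
Step 2: Take 3/5: 525 * 3/5 = 315
Final result = 315

315


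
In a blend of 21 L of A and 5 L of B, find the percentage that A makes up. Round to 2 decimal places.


Volume of A = 21 L
Volume of B = 5 L
Total volume = 21 + 5 = 26 L
Percentage of A = (21/26) * 100
= 80.77%

80.77


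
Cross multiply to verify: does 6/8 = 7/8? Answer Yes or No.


Cross multiply to check 6/8 = 7/8
Left cross product: 6 * 8 = 48
Right cross product: 8 * 7 = 56
48 != 56
Not equal, so proportions differ => No

No


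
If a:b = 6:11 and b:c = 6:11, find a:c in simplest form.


Given a:b = 6:11 and b:c = 6:11
Make b consistent. Multiply first ratio by 6: a:b = 36:66
Multiply second ratio by 11: b:c = 66:121
Now b = 66 in both, so a:b:c = 36:66:121
Therefore a:c = 36:121
Simplify by GCD: a:c = 36:121

36:121


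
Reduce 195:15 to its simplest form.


Find GCD(195, 15)
GCD = 15
Divide both by 15: 195/15 = 13, 15/15 = 1
Simplified ratio = 13:1

13:1


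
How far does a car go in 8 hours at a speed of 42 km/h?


Using distance = speed * time
Speed = 42 km/h
Time = 8 hours
Distance = 42 * 8
= 336 km

336


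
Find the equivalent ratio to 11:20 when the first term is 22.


Original ratio: 11:20
First term target: 22
Scale factor = 22 / 11 = 2
Multiply second term: 20 * 2 = 40
Equivalent ratio = 22:40

22:40


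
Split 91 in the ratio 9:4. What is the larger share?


Total parts = 9 + 4 = 13
Value per part = 91 / 13 = 7
First share = 9 * 7 = 63
Second share = 4 * 7 = 28
Larger share = 63

63


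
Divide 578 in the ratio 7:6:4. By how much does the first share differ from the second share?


Total parts = 7 + 6 + 4 = 17
Value per part = 578 / 17 = 34
Shares: 7*34=238, 6*34=204, 4*34=136
First share = 238, second share = 204
Difference = |238 - 204| = 34

34


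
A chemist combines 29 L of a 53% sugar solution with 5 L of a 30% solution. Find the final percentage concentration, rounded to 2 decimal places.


Solute in mixture 1 = 53% of 29 L = 29*53/100 = 1537/100 L
Solute in mixture 2 = 30% of 5 L = 5*30/100 = 3/2 L
Total solute = 1537/100 + 3/2 = 1687/100 L
Total volume = 29 + 5 = 34 L
Final concentration = 1687/100/34 * 100 = 49.62%

49.62


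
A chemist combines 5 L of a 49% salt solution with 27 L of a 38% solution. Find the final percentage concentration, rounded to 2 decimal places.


Solute in mixture 1 = 49% of 5 L = 5*49/100 = 49/20 L
Solute in mixture 2 = 38% of 27 L = 27*38/100 = 513/50 L
Total solute = 49/20 + 513/50 = 1271/100 L
Total volume = 5 + 27 = 32 L
Final concentration = 1271/100/32 * 100 = 39.72%

39.72


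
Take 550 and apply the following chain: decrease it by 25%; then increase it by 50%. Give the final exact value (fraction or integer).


Start with 550.
Step 1: Decrease by 25%: 550 * 75/100 = 825/2
Step 2: Increase by 50%: 825/2 * 150/100 = 2475/4
Final result = 2475/4

2475/4


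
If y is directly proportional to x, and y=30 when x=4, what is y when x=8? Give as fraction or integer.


Direct proportion: y = kx
Find k: k = 30/4 = 15/2
Compute y at x=8: y = 15/2 * 8
y = 60

60


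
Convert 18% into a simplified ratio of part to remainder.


Part = 18%, Remainder = 82%
Ratio = 18:82
GCD(18, 82) = 2
Simplify: 9:41 = 9:41

9:41


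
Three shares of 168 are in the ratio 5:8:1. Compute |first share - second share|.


Total parts = 5 + 8 + 1 = 14
Value per part = 168 / 14 = 12
Shares: 5*12=60, 8*12=96, 1*12=12
First share = 60, second share = 96
Difference = |60 - 96| = 36

36


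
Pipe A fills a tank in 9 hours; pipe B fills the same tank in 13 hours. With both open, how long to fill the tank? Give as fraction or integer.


Rate of A = 1/9 job per hour
Rate of B = 1/13 job per hour
Combined rate = 1/9 + 1/13
Find common denominator: (13 + 9)/(9*13) = 22/117
Combined rate = 22/117 job per hour
Time together = 1 / (22/117) = 117/22 hours

117/22


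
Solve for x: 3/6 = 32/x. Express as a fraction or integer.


Setting up: 3/6 = 32/x
Cross multiply: 3 * x = 6 * 32
3x = 192
x = 192/3
x = 64

64


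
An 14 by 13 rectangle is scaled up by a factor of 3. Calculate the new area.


Original dimensions: 14 x 13
Enlargement factor = 3
New width = 14 * 3 = 42
New height = 13 * 3 = 39
New area = 42 * 39 = 1638

1638


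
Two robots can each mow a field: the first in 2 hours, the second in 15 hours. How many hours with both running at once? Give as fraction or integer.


Rate of A = 1/2 job per hour
Rate of B = 1/15 job per hour
Combined rate = 1/2 + 1/15
Find common denominator: (15 + 2)/(2*15) = 17/30
Combined rate = 17/30 job per hour
Time together = 1 / (17/30) = 30/17 hours

30/17


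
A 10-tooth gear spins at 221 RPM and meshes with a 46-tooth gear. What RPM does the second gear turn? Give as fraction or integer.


Gear ratio: teeth_A * RPM_A = teeth_B * RPM_B
10 * 221 = 46 * RPM_B
2210 = 46 * RPM_B
RPM_B = 2210 / 46
RPM_B = 1105/23

1105/23


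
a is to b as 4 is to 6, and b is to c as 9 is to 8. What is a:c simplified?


Given a:b = 4:6 and b:c = 9:8
Make b consistent. Multiply first ratio by 9: a:b = 36:54
Multiply second ratio by 6: b:c = 54:48
Now b = 54 in both, so a:b:c = 36:54:48
Therefore a:c = 36:48
Simplify by GCD: a:c = 3:4

3:4


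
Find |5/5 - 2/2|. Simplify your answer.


Simplify: 5/5 = 1 and 2/2 = 1
Find common denominator: LCD = 1
Convert: 1/1 and 1/1
Difference = |1 - 1|/1 = 0/1
Simplified = 0

0


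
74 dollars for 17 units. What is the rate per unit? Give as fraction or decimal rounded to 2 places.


Total dollars = 74
Number of units = 17
Unit rate = 74 / 17
= 4.35 dollars per unit

4.35


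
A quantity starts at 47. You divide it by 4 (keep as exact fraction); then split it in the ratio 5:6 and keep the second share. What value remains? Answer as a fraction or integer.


Start with 47.
Step 1: Divide by 4: 47 / 4 = 47/4
Step 2: Split 5:6, second share = 47/4 * 6/11 = 141/22
Final result = 141/22

141/22


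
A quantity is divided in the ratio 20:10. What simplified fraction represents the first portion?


Total parts = 20 + 10 = 30
First part fraction = 20/30
Simplify: 20/30 = 2/3

2/3


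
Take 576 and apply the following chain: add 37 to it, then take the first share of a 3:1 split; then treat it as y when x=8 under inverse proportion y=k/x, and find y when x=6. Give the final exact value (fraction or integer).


Start with 576.
Step 1: Add 37: 576+37=613; split 3:1 first = 613*3/4 = 1839/4
Step 2: Inverse prop: k = (1839/4)*8; new y = k/6 = 1839/4*8/6 = 613
Final result = 613

613


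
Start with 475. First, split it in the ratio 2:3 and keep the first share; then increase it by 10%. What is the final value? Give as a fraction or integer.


Start with 475.
Step 1: Split 2:3, first share = 475 * 2/5 = 190
Step 2: Increase by 10%: 190 * 110/100 = 209
Final result = 209

209


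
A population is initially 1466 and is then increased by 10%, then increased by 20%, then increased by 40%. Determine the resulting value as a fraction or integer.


Start: 1466
Step 1: increase by 10% => multiply by 110/100
  1466 * 110/100 = 8063/5
Step 2: increase by 20% => multiply by 120/100
  8063/5 * 120/100 = 48378/25
Step 3: increase by 40% => multiply by 140/100
  48378/25 * 140/100 = 338646/125
Final value = 338646/125

338646/125


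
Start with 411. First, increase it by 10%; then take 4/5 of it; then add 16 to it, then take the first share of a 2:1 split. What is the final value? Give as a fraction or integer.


Start with 411.
Step 1: Increase by 10%: 411 * 110/100 = 4521/10
Step 2: Take 4/5: 4521/10 * 4/5 = 9042/25
Step 3: Add 16: 9042/25+16=9442/25; split 2:1 first = 9442/25*2/3 = 18884/75
Final result = 18884/75

18884/75


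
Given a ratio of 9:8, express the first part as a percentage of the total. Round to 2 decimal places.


Total parts = 9 + 8 = 17
First part fraction = 9/17
Percentage = (9/17) * 100
= 0.529412 * 100
= 52.94%

52.94


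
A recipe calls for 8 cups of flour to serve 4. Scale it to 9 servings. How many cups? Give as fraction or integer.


Original: 8 cups for 4 servings
Target servings = 9
Scaling factor = 9/4
New amount = 8 * 9/4
= 72/4
= 18 cups

18


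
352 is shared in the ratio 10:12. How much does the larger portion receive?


Total parts = 10 + 12 = 22
Value per part = 352 / 22 = 16
First share = 10 * 16 = 160
Second share = 12 * 16 = 192
Larger share = 192

192


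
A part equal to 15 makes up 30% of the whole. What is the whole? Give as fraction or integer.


Given: 15 is 30% of the whole
Set up: 15 = 30/100 * whole
whole = 15 * 100 / 30
whole = 1500 / 30
whole = 50

50


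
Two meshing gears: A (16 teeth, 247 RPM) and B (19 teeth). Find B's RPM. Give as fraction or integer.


Gear ratio: teeth_A * RPM_A = teeth_B * RPM_B
16 * 247 = 19 * RPM_B
3952 = 19 * RPM_B
RPM_B = 3952 / 19
RPM_B = 208

208


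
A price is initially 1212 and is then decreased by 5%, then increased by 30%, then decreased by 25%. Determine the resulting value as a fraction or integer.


Start: 1212
Step 1: decrease by 5% => multiply by 95/100
  1212 * 95/100 = 5757/5
Step 2: increase by 30% => multiply by 130/100
  5757/5 * 130/100 = 74841/50
Step 3: decrease by 25% => multiply by 75/100
  74841/50 * 75/100 = 224523/200
Final value = 224523/200

224523/200


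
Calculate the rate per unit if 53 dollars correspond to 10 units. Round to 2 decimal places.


Total dollars = 53
Number of units = 10
Unit rate = 53 / 10
= 5.30 dollars per unit

5.30


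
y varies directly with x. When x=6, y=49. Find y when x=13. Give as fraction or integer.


Direct proportion: y = kx
Find k: k = 49/6 = 49/6
Compute y at x=13: y = 49/6 * 13
y = 637/6

637/6


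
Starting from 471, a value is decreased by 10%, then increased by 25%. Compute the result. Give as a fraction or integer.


Start: 471
Step 1: decrease by 10% => multiply by 90/100
  471 * 90/100 = 4239/10
Step 2: increase by 25% => multiply by 125/100
  4239/10 * 125/100 = 4239/8
Final value = 4239/8

4239/8


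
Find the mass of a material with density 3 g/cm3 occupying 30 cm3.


Using mass = density * volume
Density = 3 g/cm3
Volume = 30 cm3
Mass = 3 * 30
= 90 g

90


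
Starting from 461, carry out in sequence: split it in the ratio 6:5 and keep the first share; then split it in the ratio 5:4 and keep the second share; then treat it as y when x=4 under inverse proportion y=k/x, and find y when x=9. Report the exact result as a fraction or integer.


Start with 461.
Step 1: Split 6:5, first share = 461 * 6/11 = 2766/11
Step 2: Split 5:4, second share = 2766/11 * 4/9 = 3688/33
Step 3: Inverse prop: k = (3688/33)*4; new y = k/9 = 3688/33*4/9 = 14752/297
Final result = 14752/297

14752/297


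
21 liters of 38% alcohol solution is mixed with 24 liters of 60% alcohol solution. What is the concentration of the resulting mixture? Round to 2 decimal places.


Solute in mixture 1 = 38% of 21 L = 21*38/100 = 399/50 L
Solute in mixture 2 = 60% of 24 L = 24*60/100 = 72/5 L
Total solute = 399/50 + 72/5 = 1119/50 L
Total volume = 21 + 24 = 45 L
Final concentration = 1119/50/45 * 100 = 49.73%

49.73


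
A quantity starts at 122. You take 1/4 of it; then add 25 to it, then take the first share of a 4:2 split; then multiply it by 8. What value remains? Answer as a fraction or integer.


Start with 122.
Step 1: Take 1/4: 122 * 1/4 = 61/2
Step 2: Add 25: 61/2+25=111/2; split 4:2 first = 111/2*4/6 = 37
Step 3: Multiply by 8: 37 * 8 = 296
Final result = 296

296


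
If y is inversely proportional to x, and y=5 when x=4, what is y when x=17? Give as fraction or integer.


Inverse proportion: y = k/x
Find k: k = 4 * 5 = 20
Compute y at x=17: y = 20/17
y = 20/17

20/17


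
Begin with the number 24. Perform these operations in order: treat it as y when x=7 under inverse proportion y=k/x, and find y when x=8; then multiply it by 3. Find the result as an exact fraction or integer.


Start with 24.
Step 1: Inverse prop: k = (24)*7; new y = k/8 = 24*7/8 = 21
Step 2: Multiply by 3: 21 * 3 = 63
Final result = 63

63


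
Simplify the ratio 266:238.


Find GCD(266, 238)
GCD = 14
Divide both by 14: 266/14 = 19, 238/14 = 17
Simplified ratio = 19:17

19:17


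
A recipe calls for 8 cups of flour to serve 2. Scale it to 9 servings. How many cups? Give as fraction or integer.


Original: 8 cups for 2 servings
Target servings = 9
Scaling factor = 9/2
New amount = 8 * 9/2
= 72/2
= 36 cups

36


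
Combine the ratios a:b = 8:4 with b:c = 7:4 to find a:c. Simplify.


Given a:b = 8:4 and b:c = 7:4
Make b consistent. Multiply first ratio by 7: a:b = 56:28
Multiply second ratio by 4: b:c = 28:16
Now b = 28 in both, so a:b:c = 56:28:16
Therefore a:c = 56:16
Simplify by GCD: a:c = 7:2

7:2


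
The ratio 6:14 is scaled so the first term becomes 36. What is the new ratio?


Original ratio: 6:14
First term target: 36
Scale factor = 36 / 6 = 6
Multiply second term: 14 * 6 = 84
Equivalent ratio = 36:84

36:84


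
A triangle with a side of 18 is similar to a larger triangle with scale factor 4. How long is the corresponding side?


Similar triangles have proportional sides
Scale factor = 4
Smaller side = 18
Corresponding larger side = 18 * 4
= 72

72


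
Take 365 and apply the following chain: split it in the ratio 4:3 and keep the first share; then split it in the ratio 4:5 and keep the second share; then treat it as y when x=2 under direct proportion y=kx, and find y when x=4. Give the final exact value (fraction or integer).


Start with 365.
Step 1: Split 4:3, first share = 365 * 4/7 = 1460/7
Step 2: Split 4:5, second share = 1460/7 * 5/9 = 7300/63
Step 3: Direct prop: k = (7300/63)/2; new y = k*4 = 7300/63*4/2 = 14600/63
Final result = 14600/63

14600/63


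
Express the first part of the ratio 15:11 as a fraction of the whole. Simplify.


Total parts = 15 + 11 = 26
First part fraction = 15/26
Simplify: 15/26 = 15/26

15/26


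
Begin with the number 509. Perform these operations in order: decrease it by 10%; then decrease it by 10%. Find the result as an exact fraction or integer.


Start with 509.
Step 1: Decrease by 10%: 509 * 90/100 = 4581/10
Step 2: Decrease by 10%: 4581/10 * 90/100 = 41229/100
Final result = 41229/100

41229/100


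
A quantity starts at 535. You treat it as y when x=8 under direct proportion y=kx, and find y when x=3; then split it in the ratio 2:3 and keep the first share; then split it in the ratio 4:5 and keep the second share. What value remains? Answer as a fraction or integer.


Start with 535.
Step 1: Direct prop: k = (535)/8; new y = k*3 = 535*3/8 = 1605/8
Step 2: Split 2:3, first share = 1605/8 * 2/5 = 321/4
Step 3: Split 4:5, second share = 321/4 * 5/9 = 535/12
Final result = 535/12

535/12


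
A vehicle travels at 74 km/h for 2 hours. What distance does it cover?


Using distance = speed * time
Speed = 74 km/h
Time = 2 hours
Distance = 74 * 2
= 148 km

148


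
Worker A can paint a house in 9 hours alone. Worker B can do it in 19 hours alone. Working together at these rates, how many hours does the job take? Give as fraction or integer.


Rate of A = 1/9 job per hour
Rate of B = 1/19 job per hour
Combined rate = 1/9 + 1/19
Find common denominator: (19 + 9)/(9*19) = 28/171
Combined rate = 28/171 job per hour
Time together = 1 / (28/171) = 171/28 hours

171/28


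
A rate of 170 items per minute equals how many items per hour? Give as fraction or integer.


Converting from per minute to per hour
Rate = 170 items per minute
Multiply by 60: 170 * 60
= 10200 items per hour

10200


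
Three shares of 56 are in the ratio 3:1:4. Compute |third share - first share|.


Total parts = 3 + 1 + 4 = 8
Value per part = 56 / 8 = 7
Shares: 3*7=21, 1*7=7, 4*7=28
Third share = 28, first share = 21
Difference = |28 - 21| = 7

7


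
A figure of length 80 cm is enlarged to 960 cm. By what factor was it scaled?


Original length = 80 cm
Scaled length = 960 cm
Scale factor = 960 / 80
= 12

12


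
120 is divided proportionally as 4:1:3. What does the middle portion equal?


Ratio = 4:1:3
Total parts = 4 + 1 + 3 = 8
Value per part = 120 / 8 = 15
First share = 4 * 15 = 60
Middle share = 1 * 15 = 15
Third share = 3 * 15 = 45

15


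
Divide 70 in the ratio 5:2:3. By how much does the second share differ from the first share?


Total parts = 5 + 2 + 3 = 10
Value per part = 70 / 10 = 7
Shares: 5*7=35, 2*7=14, 3*7=21
Second share = 14, first share = 35
Difference = |14 - 35| = 21

21


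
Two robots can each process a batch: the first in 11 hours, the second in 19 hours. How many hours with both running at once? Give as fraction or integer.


Rate of A = 1/11 job per hour
Rate of B = 1/19 job per hour
Combined rate = 1/11 + 1/19
Find common denominator: (19 + 11)/(11*19) = 30/209
Combined rate = 30/209 job per hour
Time together = 1 / (30/209) = 209/30 hours

209/30


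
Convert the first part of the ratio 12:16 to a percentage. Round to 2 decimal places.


Total parts = 12 + 16 = 28
First part fraction = 12/28
Percentage = (12/28) * 100
= 0.428571 * 100
= 42.86%

42.86


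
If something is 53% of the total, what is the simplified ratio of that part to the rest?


Part = 53%, Remainder = 47%
Ratio = 53:47
GCD(53, 47) = 1
Simplify: 53:47 = 53:47

53:47


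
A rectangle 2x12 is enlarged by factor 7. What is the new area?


Original dimensions: 2 x 12
Enlargement factor = 7
New width = 2 * 7 = 14
New height = 12 * 7 = 84
New area = 14 * 84 = 1176

1176


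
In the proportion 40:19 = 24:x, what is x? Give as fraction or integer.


Setting up: 40/19 = 24/x
Cross multiply: 40 * x = 19 * 24
40x = 456
x = 456/40
x = 57/5

57/5


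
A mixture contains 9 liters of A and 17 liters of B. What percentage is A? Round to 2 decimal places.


Volume of A = 9 L
Volume of B = 17 L
Total volume = 9 + 17 = 26 L
Percentage of A = (9/26) * 100
= 34.62%

34.62


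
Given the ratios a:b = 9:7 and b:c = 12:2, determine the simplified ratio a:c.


Given a:b = 9:7 and b:c = 12:2
Make b consistent. Multiply first ratio by 12: a:b = 108:84
Multiply second ratio by 7: b:c = 84:14
Now b = 84 in both, so a:b:c = 108:84:14
Therefore a:c = 108:14
Simplify by GCD: a:c = 54:7

54:7


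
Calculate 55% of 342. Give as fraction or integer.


Compute 55% of 342
Convert percentage: 55% = 55/100
Multiply: 342 * 55/100
= 18810/100
= 1881/10

1881/10


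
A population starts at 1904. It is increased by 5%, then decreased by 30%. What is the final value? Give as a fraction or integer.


Start: 1904
Step 1: increase by 5% => multiply by 105/100
  1904 * 105/100 = 9996/5
Step 2: decrease by 30% => multiply by 70/100
  9996/5 * 70/100 = 34986/25
Final value = 34986/25

34986/25


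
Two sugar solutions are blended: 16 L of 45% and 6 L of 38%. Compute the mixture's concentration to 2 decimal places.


Solute in mixture 1 = 45% of 16 L = 16*45/100 = 36/5 L
Solute in mixture 2 = 38% of 6 L = 6*38/100 = 57/25 L
Total solute = 36/5 + 57/25 = 237/25 L
Total volume = 16 + 6 = 22 L
Final concentration = 237/25/22 * 100 = 43.09%

43.09


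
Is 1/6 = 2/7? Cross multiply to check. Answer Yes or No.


Cross multiply to check 1/6 = 2/7
Left cross product: 1 * 7 = 7
Right cross product: 6 * 2 = 12
7 != 12
Not equal, so proportions differ => No

No


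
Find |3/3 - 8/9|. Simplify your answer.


Simplify: 3/3 = 1 and 8/9 = 8/9
Find common denominator: LCD = 9
Convert: 9/9 and 8/9
Difference = |9 - 8|/9 = 1/9
Simplified = 1/9

1/9


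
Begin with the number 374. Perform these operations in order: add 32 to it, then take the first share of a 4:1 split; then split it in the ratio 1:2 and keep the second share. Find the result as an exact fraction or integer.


Start with 374.
Step 1: Add 32: 374+32=406; split 4:1 first = 406*4/5 = 1624/5
Step 2: Split 1:2, second share = 1624/5 * 2/3 = 3248/15
Final result = 3248/15

3248/15


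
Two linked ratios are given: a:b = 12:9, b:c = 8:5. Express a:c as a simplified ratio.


Given a:b = 12:9 and b:c = 8:5
Make b consistent. Multiply first ratio by 8: a:b = 96:72
Multiply second ratio by 9: b:c = 72:45
Now b = 72 in both, so a:b:c = 96:72:45
Therefore a:c = 96:45
Simplify by GCD: a:c = 32:15

32:15


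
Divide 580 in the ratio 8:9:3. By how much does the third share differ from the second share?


Total parts = 8 + 9 + 3 = 20
Value per part = 580 / 20 = 29
Shares: 8*29=232, 9*29=261, 3*29=87
Third share = 87, second share = 261
Difference = |87 - 261| = 174

174


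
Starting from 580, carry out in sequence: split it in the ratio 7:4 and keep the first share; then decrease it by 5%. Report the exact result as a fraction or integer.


Start with 580.
Step 1: Split 7:4, first share = 580 * 7/11 = 4060/11
Step 2: Decrease by 5%: 4060/11 * 95/100 = 3857/11
Final result = 3857/11

3857/11


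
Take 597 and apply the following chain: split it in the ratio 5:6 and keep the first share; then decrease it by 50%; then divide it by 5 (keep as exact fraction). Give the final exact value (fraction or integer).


Start with 597.
Step 1: Split 5:6, first share = 597 * 5/11 = 2985/11
Step 2: Decrease by 50%: 2985/11 * 50/100 = 2985/22
Step 3: Divide by 5: 2985/22 / 5 = 597/22
Final result = 597/22

597/22


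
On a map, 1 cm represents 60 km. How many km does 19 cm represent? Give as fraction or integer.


Map scale: 1 cm = 60 km
Measured distance on map = 19 cm
Set up proportion: 19 * 60 / 1
= 1140 / 1
= 1140 km

1140


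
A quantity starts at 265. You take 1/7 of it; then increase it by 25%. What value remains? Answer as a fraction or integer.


Start with 265.
Step 1: Take 1/7: 265 * 1/7 = 265/7
Step 2: Increase by 25%: 265/7 * 125/100 = 1325/28
Final result = 1325/28

1325/28


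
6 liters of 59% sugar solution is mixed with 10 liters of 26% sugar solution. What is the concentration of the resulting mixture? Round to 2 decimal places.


Solute in mixture 1 = 59% of 6 L = 6*59/100 = 177/50 L
Solute in mixture 2 = 26% of 10 L = 10*26/100 = 13/5 L
Total solute = 177/50 + 13/5 = 307/50 L
Total volume = 6 + 10 = 16 L
Final concentration = 307/50/16 * 100 = 38.38%

38.38
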